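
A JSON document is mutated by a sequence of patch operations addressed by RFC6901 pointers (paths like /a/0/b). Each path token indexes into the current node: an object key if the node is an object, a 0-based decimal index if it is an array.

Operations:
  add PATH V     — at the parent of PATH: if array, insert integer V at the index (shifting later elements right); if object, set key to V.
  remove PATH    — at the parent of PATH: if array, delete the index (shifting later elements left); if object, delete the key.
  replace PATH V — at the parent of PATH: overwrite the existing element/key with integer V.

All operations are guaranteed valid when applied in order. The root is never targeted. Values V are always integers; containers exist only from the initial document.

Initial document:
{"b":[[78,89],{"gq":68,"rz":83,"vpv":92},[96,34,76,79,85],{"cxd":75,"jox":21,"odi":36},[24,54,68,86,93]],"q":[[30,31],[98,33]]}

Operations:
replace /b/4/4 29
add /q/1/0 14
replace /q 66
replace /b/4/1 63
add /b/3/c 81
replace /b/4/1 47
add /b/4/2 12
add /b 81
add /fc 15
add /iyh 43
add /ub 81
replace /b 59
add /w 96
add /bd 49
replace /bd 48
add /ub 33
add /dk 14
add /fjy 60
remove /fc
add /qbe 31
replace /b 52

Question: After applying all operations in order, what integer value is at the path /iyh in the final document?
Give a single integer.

After op 1 (replace /b/4/4 29): {"b":[[78,89],{"gq":68,"rz":83,"vpv":92},[96,34,76,79,85],{"cxd":75,"jox":21,"odi":36},[24,54,68,86,29]],"q":[[30,31],[98,33]]}
After op 2 (add /q/1/0 14): {"b":[[78,89],{"gq":68,"rz":83,"vpv":92},[96,34,76,79,85],{"cxd":75,"jox":21,"odi":36},[24,54,68,86,29]],"q":[[30,31],[14,98,33]]}
After op 3 (replace /q 66): {"b":[[78,89],{"gq":68,"rz":83,"vpv":92},[96,34,76,79,85],{"cxd":75,"jox":21,"odi":36},[24,54,68,86,29]],"q":66}
After op 4 (replace /b/4/1 63): {"b":[[78,89],{"gq":68,"rz":83,"vpv":92},[96,34,76,79,85],{"cxd":75,"jox":21,"odi":36},[24,63,68,86,29]],"q":66}
After op 5 (add /b/3/c 81): {"b":[[78,89],{"gq":68,"rz":83,"vpv":92},[96,34,76,79,85],{"c":81,"cxd":75,"jox":21,"odi":36},[24,63,68,86,29]],"q":66}
After op 6 (replace /b/4/1 47): {"b":[[78,89],{"gq":68,"rz":83,"vpv":92},[96,34,76,79,85],{"c":81,"cxd":75,"jox":21,"odi":36},[24,47,68,86,29]],"q":66}
After op 7 (add /b/4/2 12): {"b":[[78,89],{"gq":68,"rz":83,"vpv":92},[96,34,76,79,85],{"c":81,"cxd":75,"jox":21,"odi":36},[24,47,12,68,86,29]],"q":66}
After op 8 (add /b 81): {"b":81,"q":66}
After op 9 (add /fc 15): {"b":81,"fc":15,"q":66}
After op 10 (add /iyh 43): {"b":81,"fc":15,"iyh":43,"q":66}
After op 11 (add /ub 81): {"b":81,"fc":15,"iyh":43,"q":66,"ub":81}
After op 12 (replace /b 59): {"b":59,"fc":15,"iyh":43,"q":66,"ub":81}
After op 13 (add /w 96): {"b":59,"fc":15,"iyh":43,"q":66,"ub":81,"w":96}
After op 14 (add /bd 49): {"b":59,"bd":49,"fc":15,"iyh":43,"q":66,"ub":81,"w":96}
After op 15 (replace /bd 48): {"b":59,"bd":48,"fc":15,"iyh":43,"q":66,"ub":81,"w":96}
After op 16 (add /ub 33): {"b":59,"bd":48,"fc":15,"iyh":43,"q":66,"ub":33,"w":96}
After op 17 (add /dk 14): {"b":59,"bd":48,"dk":14,"fc":15,"iyh":43,"q":66,"ub":33,"w":96}
After op 18 (add /fjy 60): {"b":59,"bd":48,"dk":14,"fc":15,"fjy":60,"iyh":43,"q":66,"ub":33,"w":96}
After op 19 (remove /fc): {"b":59,"bd":48,"dk":14,"fjy":60,"iyh":43,"q":66,"ub":33,"w":96}
After op 20 (add /qbe 31): {"b":59,"bd":48,"dk":14,"fjy":60,"iyh":43,"q":66,"qbe":31,"ub":33,"w":96}
After op 21 (replace /b 52): {"b":52,"bd":48,"dk":14,"fjy":60,"iyh":43,"q":66,"qbe":31,"ub":33,"w":96}
Value at /iyh: 43

Answer: 43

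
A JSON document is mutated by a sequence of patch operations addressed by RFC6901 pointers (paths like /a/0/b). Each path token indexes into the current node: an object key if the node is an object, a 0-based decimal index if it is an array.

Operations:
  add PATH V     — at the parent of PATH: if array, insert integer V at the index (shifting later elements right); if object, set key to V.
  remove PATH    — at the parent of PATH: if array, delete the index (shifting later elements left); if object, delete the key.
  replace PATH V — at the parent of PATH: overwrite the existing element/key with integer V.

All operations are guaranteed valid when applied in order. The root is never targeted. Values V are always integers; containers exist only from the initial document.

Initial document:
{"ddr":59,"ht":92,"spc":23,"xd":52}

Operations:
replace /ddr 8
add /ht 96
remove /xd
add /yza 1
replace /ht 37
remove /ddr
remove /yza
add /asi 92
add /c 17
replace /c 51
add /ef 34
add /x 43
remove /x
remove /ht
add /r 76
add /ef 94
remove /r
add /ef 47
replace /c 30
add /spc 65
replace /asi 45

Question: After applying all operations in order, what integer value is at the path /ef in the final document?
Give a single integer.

After op 1 (replace /ddr 8): {"ddr":8,"ht":92,"spc":23,"xd":52}
After op 2 (add /ht 96): {"ddr":8,"ht":96,"spc":23,"xd":52}
After op 3 (remove /xd): {"ddr":8,"ht":96,"spc":23}
After op 4 (add /yza 1): {"ddr":8,"ht":96,"spc":23,"yza":1}
After op 5 (replace /ht 37): {"ddr":8,"ht":37,"spc":23,"yza":1}
After op 6 (remove /ddr): {"ht":37,"spc":23,"yza":1}
After op 7 (remove /yza): {"ht":37,"spc":23}
After op 8 (add /asi 92): {"asi":92,"ht":37,"spc":23}
After op 9 (add /c 17): {"asi":92,"c":17,"ht":37,"spc":23}
After op 10 (replace /c 51): {"asi":92,"c":51,"ht":37,"spc":23}
After op 11 (add /ef 34): {"asi":92,"c":51,"ef":34,"ht":37,"spc":23}
After op 12 (add /x 43): {"asi":92,"c":51,"ef":34,"ht":37,"spc":23,"x":43}
After op 13 (remove /x): {"asi":92,"c":51,"ef":34,"ht":37,"spc":23}
After op 14 (remove /ht): {"asi":92,"c":51,"ef":34,"spc":23}
After op 15 (add /r 76): {"asi":92,"c":51,"ef":34,"r":76,"spc":23}
After op 16 (add /ef 94): {"asi":92,"c":51,"ef":94,"r":76,"spc":23}
After op 17 (remove /r): {"asi":92,"c":51,"ef":94,"spc":23}
After op 18 (add /ef 47): {"asi":92,"c":51,"ef":47,"spc":23}
After op 19 (replace /c 30): {"asi":92,"c":30,"ef":47,"spc":23}
After op 20 (add /spc 65): {"asi":92,"c":30,"ef":47,"spc":65}
After op 21 (replace /asi 45): {"asi":45,"c":30,"ef":47,"spc":65}
Value at /ef: 47

Answer: 47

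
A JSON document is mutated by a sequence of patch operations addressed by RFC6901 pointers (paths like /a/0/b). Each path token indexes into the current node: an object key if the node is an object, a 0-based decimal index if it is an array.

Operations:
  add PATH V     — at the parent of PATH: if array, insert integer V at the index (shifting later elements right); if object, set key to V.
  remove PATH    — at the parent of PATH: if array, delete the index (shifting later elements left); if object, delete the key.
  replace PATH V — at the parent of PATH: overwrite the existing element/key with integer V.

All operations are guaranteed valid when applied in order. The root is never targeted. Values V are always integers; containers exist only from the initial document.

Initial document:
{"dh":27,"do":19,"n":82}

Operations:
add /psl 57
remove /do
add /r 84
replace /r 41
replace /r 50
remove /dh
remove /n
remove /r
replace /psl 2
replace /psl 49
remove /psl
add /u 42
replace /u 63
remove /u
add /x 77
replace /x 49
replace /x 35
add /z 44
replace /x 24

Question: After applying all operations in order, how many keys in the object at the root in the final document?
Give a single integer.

Answer: 2

Derivation:
After op 1 (add /psl 57): {"dh":27,"do":19,"n":82,"psl":57}
After op 2 (remove /do): {"dh":27,"n":82,"psl":57}
After op 3 (add /r 84): {"dh":27,"n":82,"psl":57,"r":84}
After op 4 (replace /r 41): {"dh":27,"n":82,"psl":57,"r":41}
After op 5 (replace /r 50): {"dh":27,"n":82,"psl":57,"r":50}
After op 6 (remove /dh): {"n":82,"psl":57,"r":50}
After op 7 (remove /n): {"psl":57,"r":50}
After op 8 (remove /r): {"psl":57}
After op 9 (replace /psl 2): {"psl":2}
After op 10 (replace /psl 49): {"psl":49}
After op 11 (remove /psl): {}
After op 12 (add /u 42): {"u":42}
After op 13 (replace /u 63): {"u":63}
After op 14 (remove /u): {}
After op 15 (add /x 77): {"x":77}
After op 16 (replace /x 49): {"x":49}
After op 17 (replace /x 35): {"x":35}
After op 18 (add /z 44): {"x":35,"z":44}
After op 19 (replace /x 24): {"x":24,"z":44}
Size at the root: 2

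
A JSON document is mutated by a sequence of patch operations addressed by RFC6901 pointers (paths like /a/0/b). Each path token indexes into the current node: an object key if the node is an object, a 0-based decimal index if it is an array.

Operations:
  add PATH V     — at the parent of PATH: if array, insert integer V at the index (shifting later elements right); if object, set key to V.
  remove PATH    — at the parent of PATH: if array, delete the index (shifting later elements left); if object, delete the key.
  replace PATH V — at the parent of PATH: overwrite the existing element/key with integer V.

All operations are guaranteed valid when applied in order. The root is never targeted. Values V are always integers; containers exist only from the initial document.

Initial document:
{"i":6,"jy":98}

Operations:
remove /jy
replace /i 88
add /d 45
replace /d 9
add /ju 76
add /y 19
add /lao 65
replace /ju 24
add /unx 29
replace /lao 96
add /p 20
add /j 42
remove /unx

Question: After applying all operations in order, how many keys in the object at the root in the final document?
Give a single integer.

Answer: 7

Derivation:
After op 1 (remove /jy): {"i":6}
After op 2 (replace /i 88): {"i":88}
After op 3 (add /d 45): {"d":45,"i":88}
After op 4 (replace /d 9): {"d":9,"i":88}
After op 5 (add /ju 76): {"d":9,"i":88,"ju":76}
After op 6 (add /y 19): {"d":9,"i":88,"ju":76,"y":19}
After op 7 (add /lao 65): {"d":9,"i":88,"ju":76,"lao":65,"y":19}
After op 8 (replace /ju 24): {"d":9,"i":88,"ju":24,"lao":65,"y":19}
After op 9 (add /unx 29): {"d":9,"i":88,"ju":24,"lao":65,"unx":29,"y":19}
After op 10 (replace /lao 96): {"d":9,"i":88,"ju":24,"lao":96,"unx":29,"y":19}
After op 11 (add /p 20): {"d":9,"i":88,"ju":24,"lao":96,"p":20,"unx":29,"y":19}
After op 12 (add /j 42): {"d":9,"i":88,"j":42,"ju":24,"lao":96,"p":20,"unx":29,"y":19}
After op 13 (remove /unx): {"d":9,"i":88,"j":42,"ju":24,"lao":96,"p":20,"y":19}
Size at the root: 7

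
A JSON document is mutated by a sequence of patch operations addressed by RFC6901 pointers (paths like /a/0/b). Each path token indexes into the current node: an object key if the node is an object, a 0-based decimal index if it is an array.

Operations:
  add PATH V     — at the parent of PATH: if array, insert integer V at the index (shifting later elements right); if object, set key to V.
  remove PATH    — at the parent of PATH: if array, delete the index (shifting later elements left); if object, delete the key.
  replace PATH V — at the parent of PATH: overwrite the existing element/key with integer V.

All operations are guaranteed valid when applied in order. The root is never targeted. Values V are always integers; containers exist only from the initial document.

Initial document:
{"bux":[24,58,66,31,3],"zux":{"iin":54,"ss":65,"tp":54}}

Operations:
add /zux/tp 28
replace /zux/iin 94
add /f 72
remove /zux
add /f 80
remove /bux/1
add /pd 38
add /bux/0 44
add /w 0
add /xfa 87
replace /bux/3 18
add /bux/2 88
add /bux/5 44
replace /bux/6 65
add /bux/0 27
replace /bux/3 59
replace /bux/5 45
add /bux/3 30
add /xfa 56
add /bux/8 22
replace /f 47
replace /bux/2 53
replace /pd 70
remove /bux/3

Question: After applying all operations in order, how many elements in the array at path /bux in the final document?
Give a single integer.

Answer: 9

Derivation:
After op 1 (add /zux/tp 28): {"bux":[24,58,66,31,3],"zux":{"iin":54,"ss":65,"tp":28}}
After op 2 (replace /zux/iin 94): {"bux":[24,58,66,31,3],"zux":{"iin":94,"ss":65,"tp":28}}
After op 3 (add /f 72): {"bux":[24,58,66,31,3],"f":72,"zux":{"iin":94,"ss":65,"tp":28}}
After op 4 (remove /zux): {"bux":[24,58,66,31,3],"f":72}
After op 5 (add /f 80): {"bux":[24,58,66,31,3],"f":80}
After op 6 (remove /bux/1): {"bux":[24,66,31,3],"f":80}
After op 7 (add /pd 38): {"bux":[24,66,31,3],"f":80,"pd":38}
After op 8 (add /bux/0 44): {"bux":[44,24,66,31,3],"f":80,"pd":38}
After op 9 (add /w 0): {"bux":[44,24,66,31,3],"f":80,"pd":38,"w":0}
After op 10 (add /xfa 87): {"bux":[44,24,66,31,3],"f":80,"pd":38,"w":0,"xfa":87}
After op 11 (replace /bux/3 18): {"bux":[44,24,66,18,3],"f":80,"pd":38,"w":0,"xfa":87}
After op 12 (add /bux/2 88): {"bux":[44,24,88,66,18,3],"f":80,"pd":38,"w":0,"xfa":87}
After op 13 (add /bux/5 44): {"bux":[44,24,88,66,18,44,3],"f":80,"pd":38,"w":0,"xfa":87}
After op 14 (replace /bux/6 65): {"bux":[44,24,88,66,18,44,65],"f":80,"pd":38,"w":0,"xfa":87}
After op 15 (add /bux/0 27): {"bux":[27,44,24,88,66,18,44,65],"f":80,"pd":38,"w":0,"xfa":87}
After op 16 (replace /bux/3 59): {"bux":[27,44,24,59,66,18,44,65],"f":80,"pd":38,"w":0,"xfa":87}
After op 17 (replace /bux/5 45): {"bux":[27,44,24,59,66,45,44,65],"f":80,"pd":38,"w":0,"xfa":87}
After op 18 (add /bux/3 30): {"bux":[27,44,24,30,59,66,45,44,65],"f":80,"pd":38,"w":0,"xfa":87}
After op 19 (add /xfa 56): {"bux":[27,44,24,30,59,66,45,44,65],"f":80,"pd":38,"w":0,"xfa":56}
After op 20 (add /bux/8 22): {"bux":[27,44,24,30,59,66,45,44,22,65],"f":80,"pd":38,"w":0,"xfa":56}
After op 21 (replace /f 47): {"bux":[27,44,24,30,59,66,45,44,22,65],"f":47,"pd":38,"w":0,"xfa":56}
After op 22 (replace /bux/2 53): {"bux":[27,44,53,30,59,66,45,44,22,65],"f":47,"pd":38,"w":0,"xfa":56}
After op 23 (replace /pd 70): {"bux":[27,44,53,30,59,66,45,44,22,65],"f":47,"pd":70,"w":0,"xfa":56}
After op 24 (remove /bux/3): {"bux":[27,44,53,59,66,45,44,22,65],"f":47,"pd":70,"w":0,"xfa":56}
Size at path /bux: 9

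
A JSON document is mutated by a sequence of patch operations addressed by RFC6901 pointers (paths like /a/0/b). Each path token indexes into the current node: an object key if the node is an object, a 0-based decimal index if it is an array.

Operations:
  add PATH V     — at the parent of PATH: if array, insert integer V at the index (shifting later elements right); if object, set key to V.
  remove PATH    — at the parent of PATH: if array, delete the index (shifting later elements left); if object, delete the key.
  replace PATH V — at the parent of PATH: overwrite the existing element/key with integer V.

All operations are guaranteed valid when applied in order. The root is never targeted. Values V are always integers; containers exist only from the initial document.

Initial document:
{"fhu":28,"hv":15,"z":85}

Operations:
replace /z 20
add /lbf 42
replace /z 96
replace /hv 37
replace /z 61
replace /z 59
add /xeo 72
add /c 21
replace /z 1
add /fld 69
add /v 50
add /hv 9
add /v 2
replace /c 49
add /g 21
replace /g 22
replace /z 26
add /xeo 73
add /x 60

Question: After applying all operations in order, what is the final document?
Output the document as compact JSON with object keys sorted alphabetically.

After op 1 (replace /z 20): {"fhu":28,"hv":15,"z":20}
After op 2 (add /lbf 42): {"fhu":28,"hv":15,"lbf":42,"z":20}
After op 3 (replace /z 96): {"fhu":28,"hv":15,"lbf":42,"z":96}
After op 4 (replace /hv 37): {"fhu":28,"hv":37,"lbf":42,"z":96}
After op 5 (replace /z 61): {"fhu":28,"hv":37,"lbf":42,"z":61}
After op 6 (replace /z 59): {"fhu":28,"hv":37,"lbf":42,"z":59}
After op 7 (add /xeo 72): {"fhu":28,"hv":37,"lbf":42,"xeo":72,"z":59}
After op 8 (add /c 21): {"c":21,"fhu":28,"hv":37,"lbf":42,"xeo":72,"z":59}
After op 9 (replace /z 1): {"c":21,"fhu":28,"hv":37,"lbf":42,"xeo":72,"z":1}
After op 10 (add /fld 69): {"c":21,"fhu":28,"fld":69,"hv":37,"lbf":42,"xeo":72,"z":1}
After op 11 (add /v 50): {"c":21,"fhu":28,"fld":69,"hv":37,"lbf":42,"v":50,"xeo":72,"z":1}
After op 12 (add /hv 9): {"c":21,"fhu":28,"fld":69,"hv":9,"lbf":42,"v":50,"xeo":72,"z":1}
After op 13 (add /v 2): {"c":21,"fhu":28,"fld":69,"hv":9,"lbf":42,"v":2,"xeo":72,"z":1}
After op 14 (replace /c 49): {"c":49,"fhu":28,"fld":69,"hv":9,"lbf":42,"v":2,"xeo":72,"z":1}
After op 15 (add /g 21): {"c":49,"fhu":28,"fld":69,"g":21,"hv":9,"lbf":42,"v":2,"xeo":72,"z":1}
After op 16 (replace /g 22): {"c":49,"fhu":28,"fld":69,"g":22,"hv":9,"lbf":42,"v":2,"xeo":72,"z":1}
After op 17 (replace /z 26): {"c":49,"fhu":28,"fld":69,"g":22,"hv":9,"lbf":42,"v":2,"xeo":72,"z":26}
After op 18 (add /xeo 73): {"c":49,"fhu":28,"fld":69,"g":22,"hv":9,"lbf":42,"v":2,"xeo":73,"z":26}
After op 19 (add /x 60): {"c":49,"fhu":28,"fld":69,"g":22,"hv":9,"lbf":42,"v":2,"x":60,"xeo":73,"z":26}

Answer: {"c":49,"fhu":28,"fld":69,"g":22,"hv":9,"lbf":42,"v":2,"x":60,"xeo":73,"z":26}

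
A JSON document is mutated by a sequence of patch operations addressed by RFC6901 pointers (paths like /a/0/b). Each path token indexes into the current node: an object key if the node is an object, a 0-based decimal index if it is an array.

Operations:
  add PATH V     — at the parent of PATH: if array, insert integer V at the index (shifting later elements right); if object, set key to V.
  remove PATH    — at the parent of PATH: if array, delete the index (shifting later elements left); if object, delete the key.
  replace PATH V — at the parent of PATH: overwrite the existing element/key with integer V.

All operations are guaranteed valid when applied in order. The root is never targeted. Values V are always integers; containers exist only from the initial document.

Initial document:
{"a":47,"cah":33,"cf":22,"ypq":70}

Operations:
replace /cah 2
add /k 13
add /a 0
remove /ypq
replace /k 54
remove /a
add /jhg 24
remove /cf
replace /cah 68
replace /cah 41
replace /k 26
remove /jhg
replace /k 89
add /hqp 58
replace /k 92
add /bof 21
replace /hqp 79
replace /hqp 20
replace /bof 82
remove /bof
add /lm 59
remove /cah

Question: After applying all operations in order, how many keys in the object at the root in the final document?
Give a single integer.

Answer: 3

Derivation:
After op 1 (replace /cah 2): {"a":47,"cah":2,"cf":22,"ypq":70}
After op 2 (add /k 13): {"a":47,"cah":2,"cf":22,"k":13,"ypq":70}
After op 3 (add /a 0): {"a":0,"cah":2,"cf":22,"k":13,"ypq":70}
After op 4 (remove /ypq): {"a":0,"cah":2,"cf":22,"k":13}
After op 5 (replace /k 54): {"a":0,"cah":2,"cf":22,"k":54}
After op 6 (remove /a): {"cah":2,"cf":22,"k":54}
After op 7 (add /jhg 24): {"cah":2,"cf":22,"jhg":24,"k":54}
After op 8 (remove /cf): {"cah":2,"jhg":24,"k":54}
After op 9 (replace /cah 68): {"cah":68,"jhg":24,"k":54}
After op 10 (replace /cah 41): {"cah":41,"jhg":24,"k":54}
After op 11 (replace /k 26): {"cah":41,"jhg":24,"k":26}
After op 12 (remove /jhg): {"cah":41,"k":26}
After op 13 (replace /k 89): {"cah":41,"k":89}
After op 14 (add /hqp 58): {"cah":41,"hqp":58,"k":89}
After op 15 (replace /k 92): {"cah":41,"hqp":58,"k":92}
After op 16 (add /bof 21): {"bof":21,"cah":41,"hqp":58,"k":92}
After op 17 (replace /hqp 79): {"bof":21,"cah":41,"hqp":79,"k":92}
After op 18 (replace /hqp 20): {"bof":21,"cah":41,"hqp":20,"k":92}
After op 19 (replace /bof 82): {"bof":82,"cah":41,"hqp":20,"k":92}
After op 20 (remove /bof): {"cah":41,"hqp":20,"k":92}
After op 21 (add /lm 59): {"cah":41,"hqp":20,"k":92,"lm":59}
After op 22 (remove /cah): {"hqp":20,"k":92,"lm":59}
Size at the root: 3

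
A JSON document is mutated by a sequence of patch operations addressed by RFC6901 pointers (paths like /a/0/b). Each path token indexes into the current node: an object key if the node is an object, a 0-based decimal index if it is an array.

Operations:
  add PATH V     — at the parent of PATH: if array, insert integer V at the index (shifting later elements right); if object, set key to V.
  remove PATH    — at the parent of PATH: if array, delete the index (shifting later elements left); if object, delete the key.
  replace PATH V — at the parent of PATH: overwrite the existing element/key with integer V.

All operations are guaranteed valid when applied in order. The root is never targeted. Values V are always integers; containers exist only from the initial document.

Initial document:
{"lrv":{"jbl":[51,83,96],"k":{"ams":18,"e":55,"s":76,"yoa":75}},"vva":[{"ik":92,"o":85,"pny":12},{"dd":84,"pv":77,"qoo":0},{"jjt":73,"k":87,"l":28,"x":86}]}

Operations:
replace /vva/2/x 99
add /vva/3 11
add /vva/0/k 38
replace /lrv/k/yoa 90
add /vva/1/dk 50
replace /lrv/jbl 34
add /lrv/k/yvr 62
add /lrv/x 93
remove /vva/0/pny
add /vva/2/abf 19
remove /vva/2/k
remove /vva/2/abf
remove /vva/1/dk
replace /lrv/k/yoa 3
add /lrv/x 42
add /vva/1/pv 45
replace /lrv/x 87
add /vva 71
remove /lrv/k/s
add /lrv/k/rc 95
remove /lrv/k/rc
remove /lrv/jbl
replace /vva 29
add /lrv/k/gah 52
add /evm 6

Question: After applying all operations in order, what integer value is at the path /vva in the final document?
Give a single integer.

After op 1 (replace /vva/2/x 99): {"lrv":{"jbl":[51,83,96],"k":{"ams":18,"e":55,"s":76,"yoa":75}},"vva":[{"ik":92,"o":85,"pny":12},{"dd":84,"pv":77,"qoo":0},{"jjt":73,"k":87,"l":28,"x":99}]}
After op 2 (add /vva/3 11): {"lrv":{"jbl":[51,83,96],"k":{"ams":18,"e":55,"s":76,"yoa":75}},"vva":[{"ik":92,"o":85,"pny":12},{"dd":84,"pv":77,"qoo":0},{"jjt":73,"k":87,"l":28,"x":99},11]}
After op 3 (add /vva/0/k 38): {"lrv":{"jbl":[51,83,96],"k":{"ams":18,"e":55,"s":76,"yoa":75}},"vva":[{"ik":92,"k":38,"o":85,"pny":12},{"dd":84,"pv":77,"qoo":0},{"jjt":73,"k":87,"l":28,"x":99},11]}
After op 4 (replace /lrv/k/yoa 90): {"lrv":{"jbl":[51,83,96],"k":{"ams":18,"e":55,"s":76,"yoa":90}},"vva":[{"ik":92,"k":38,"o":85,"pny":12},{"dd":84,"pv":77,"qoo":0},{"jjt":73,"k":87,"l":28,"x":99},11]}
After op 5 (add /vva/1/dk 50): {"lrv":{"jbl":[51,83,96],"k":{"ams":18,"e":55,"s":76,"yoa":90}},"vva":[{"ik":92,"k":38,"o":85,"pny":12},{"dd":84,"dk":50,"pv":77,"qoo":0},{"jjt":73,"k":87,"l":28,"x":99},11]}
After op 6 (replace /lrv/jbl 34): {"lrv":{"jbl":34,"k":{"ams":18,"e":55,"s":76,"yoa":90}},"vva":[{"ik":92,"k":38,"o":85,"pny":12},{"dd":84,"dk":50,"pv":77,"qoo":0},{"jjt":73,"k":87,"l":28,"x":99},11]}
After op 7 (add /lrv/k/yvr 62): {"lrv":{"jbl":34,"k":{"ams":18,"e":55,"s":76,"yoa":90,"yvr":62}},"vva":[{"ik":92,"k":38,"o":85,"pny":12},{"dd":84,"dk":50,"pv":77,"qoo":0},{"jjt":73,"k":87,"l":28,"x":99},11]}
After op 8 (add /lrv/x 93): {"lrv":{"jbl":34,"k":{"ams":18,"e":55,"s":76,"yoa":90,"yvr":62},"x":93},"vva":[{"ik":92,"k":38,"o":85,"pny":12},{"dd":84,"dk":50,"pv":77,"qoo":0},{"jjt":73,"k":87,"l":28,"x":99},11]}
After op 9 (remove /vva/0/pny): {"lrv":{"jbl":34,"k":{"ams":18,"e":55,"s":76,"yoa":90,"yvr":62},"x":93},"vva":[{"ik":92,"k":38,"o":85},{"dd":84,"dk":50,"pv":77,"qoo":0},{"jjt":73,"k":87,"l":28,"x":99},11]}
After op 10 (add /vva/2/abf 19): {"lrv":{"jbl":34,"k":{"ams":18,"e":55,"s":76,"yoa":90,"yvr":62},"x":93},"vva":[{"ik":92,"k":38,"o":85},{"dd":84,"dk":50,"pv":77,"qoo":0},{"abf":19,"jjt":73,"k":87,"l":28,"x":99},11]}
After op 11 (remove /vva/2/k): {"lrv":{"jbl":34,"k":{"ams":18,"e":55,"s":76,"yoa":90,"yvr":62},"x":93},"vva":[{"ik":92,"k":38,"o":85},{"dd":84,"dk":50,"pv":77,"qoo":0},{"abf":19,"jjt":73,"l":28,"x":99},11]}
After op 12 (remove /vva/2/abf): {"lrv":{"jbl":34,"k":{"ams":18,"e":55,"s":76,"yoa":90,"yvr":62},"x":93},"vva":[{"ik":92,"k":38,"o":85},{"dd":84,"dk":50,"pv":77,"qoo":0},{"jjt":73,"l":28,"x":99},11]}
After op 13 (remove /vva/1/dk): {"lrv":{"jbl":34,"k":{"ams":18,"e":55,"s":76,"yoa":90,"yvr":62},"x":93},"vva":[{"ik":92,"k":38,"o":85},{"dd":84,"pv":77,"qoo":0},{"jjt":73,"l":28,"x":99},11]}
After op 14 (replace /lrv/k/yoa 3): {"lrv":{"jbl":34,"k":{"ams":18,"e":55,"s":76,"yoa":3,"yvr":62},"x":93},"vva":[{"ik":92,"k":38,"o":85},{"dd":84,"pv":77,"qoo":0},{"jjt":73,"l":28,"x":99},11]}
After op 15 (add /lrv/x 42): {"lrv":{"jbl":34,"k":{"ams":18,"e":55,"s":76,"yoa":3,"yvr":62},"x":42},"vva":[{"ik":92,"k":38,"o":85},{"dd":84,"pv":77,"qoo":0},{"jjt":73,"l":28,"x":99},11]}
After op 16 (add /vva/1/pv 45): {"lrv":{"jbl":34,"k":{"ams":18,"e":55,"s":76,"yoa":3,"yvr":62},"x":42},"vva":[{"ik":92,"k":38,"o":85},{"dd":84,"pv":45,"qoo":0},{"jjt":73,"l":28,"x":99},11]}
After op 17 (replace /lrv/x 87): {"lrv":{"jbl":34,"k":{"ams":18,"e":55,"s":76,"yoa":3,"yvr":62},"x":87},"vva":[{"ik":92,"k":38,"o":85},{"dd":84,"pv":45,"qoo":0},{"jjt":73,"l":28,"x":99},11]}
After op 18 (add /vva 71): {"lrv":{"jbl":34,"k":{"ams":18,"e":55,"s":76,"yoa":3,"yvr":62},"x":87},"vva":71}
After op 19 (remove /lrv/k/s): {"lrv":{"jbl":34,"k":{"ams":18,"e":55,"yoa":3,"yvr":62},"x":87},"vva":71}
After op 20 (add /lrv/k/rc 95): {"lrv":{"jbl":34,"k":{"ams":18,"e":55,"rc":95,"yoa":3,"yvr":62},"x":87},"vva":71}
After op 21 (remove /lrv/k/rc): {"lrv":{"jbl":34,"k":{"ams":18,"e":55,"yoa":3,"yvr":62},"x":87},"vva":71}
After op 22 (remove /lrv/jbl): {"lrv":{"k":{"ams":18,"e":55,"yoa":3,"yvr":62},"x":87},"vva":71}
After op 23 (replace /vva 29): {"lrv":{"k":{"ams":18,"e":55,"yoa":3,"yvr":62},"x":87},"vva":29}
After op 24 (add /lrv/k/gah 52): {"lrv":{"k":{"ams":18,"e":55,"gah":52,"yoa":3,"yvr":62},"x":87},"vva":29}
After op 25 (add /evm 6): {"evm":6,"lrv":{"k":{"ams":18,"e":55,"gah":52,"yoa":3,"yvr":62},"x":87},"vva":29}
Value at /vva: 29

Answer: 29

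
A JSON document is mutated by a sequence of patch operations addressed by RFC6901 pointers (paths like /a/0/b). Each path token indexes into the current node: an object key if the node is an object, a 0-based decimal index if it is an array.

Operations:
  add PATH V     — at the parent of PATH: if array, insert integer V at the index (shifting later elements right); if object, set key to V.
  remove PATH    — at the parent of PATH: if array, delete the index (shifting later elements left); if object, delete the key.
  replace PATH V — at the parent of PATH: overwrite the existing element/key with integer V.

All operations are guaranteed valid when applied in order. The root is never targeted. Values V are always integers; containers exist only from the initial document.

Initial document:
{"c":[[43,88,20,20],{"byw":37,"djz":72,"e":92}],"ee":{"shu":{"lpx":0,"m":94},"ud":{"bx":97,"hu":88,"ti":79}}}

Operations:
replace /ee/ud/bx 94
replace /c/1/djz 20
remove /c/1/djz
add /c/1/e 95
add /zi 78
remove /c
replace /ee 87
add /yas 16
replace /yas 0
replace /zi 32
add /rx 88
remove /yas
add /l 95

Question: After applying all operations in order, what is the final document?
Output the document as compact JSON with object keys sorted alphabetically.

After op 1 (replace /ee/ud/bx 94): {"c":[[43,88,20,20],{"byw":37,"djz":72,"e":92}],"ee":{"shu":{"lpx":0,"m":94},"ud":{"bx":94,"hu":88,"ti":79}}}
After op 2 (replace /c/1/djz 20): {"c":[[43,88,20,20],{"byw":37,"djz":20,"e":92}],"ee":{"shu":{"lpx":0,"m":94},"ud":{"bx":94,"hu":88,"ti":79}}}
After op 3 (remove /c/1/djz): {"c":[[43,88,20,20],{"byw":37,"e":92}],"ee":{"shu":{"lpx":0,"m":94},"ud":{"bx":94,"hu":88,"ti":79}}}
After op 4 (add /c/1/e 95): {"c":[[43,88,20,20],{"byw":37,"e":95}],"ee":{"shu":{"lpx":0,"m":94},"ud":{"bx":94,"hu":88,"ti":79}}}
After op 5 (add /zi 78): {"c":[[43,88,20,20],{"byw":37,"e":95}],"ee":{"shu":{"lpx":0,"m":94},"ud":{"bx":94,"hu":88,"ti":79}},"zi":78}
After op 6 (remove /c): {"ee":{"shu":{"lpx":0,"m":94},"ud":{"bx":94,"hu":88,"ti":79}},"zi":78}
After op 7 (replace /ee 87): {"ee":87,"zi":78}
After op 8 (add /yas 16): {"ee":87,"yas":16,"zi":78}
After op 9 (replace /yas 0): {"ee":87,"yas":0,"zi":78}
After op 10 (replace /zi 32): {"ee":87,"yas":0,"zi":32}
After op 11 (add /rx 88): {"ee":87,"rx":88,"yas":0,"zi":32}
After op 12 (remove /yas): {"ee":87,"rx":88,"zi":32}
After op 13 (add /l 95): {"ee":87,"l":95,"rx":88,"zi":32}

Answer: {"ee":87,"l":95,"rx":88,"zi":32}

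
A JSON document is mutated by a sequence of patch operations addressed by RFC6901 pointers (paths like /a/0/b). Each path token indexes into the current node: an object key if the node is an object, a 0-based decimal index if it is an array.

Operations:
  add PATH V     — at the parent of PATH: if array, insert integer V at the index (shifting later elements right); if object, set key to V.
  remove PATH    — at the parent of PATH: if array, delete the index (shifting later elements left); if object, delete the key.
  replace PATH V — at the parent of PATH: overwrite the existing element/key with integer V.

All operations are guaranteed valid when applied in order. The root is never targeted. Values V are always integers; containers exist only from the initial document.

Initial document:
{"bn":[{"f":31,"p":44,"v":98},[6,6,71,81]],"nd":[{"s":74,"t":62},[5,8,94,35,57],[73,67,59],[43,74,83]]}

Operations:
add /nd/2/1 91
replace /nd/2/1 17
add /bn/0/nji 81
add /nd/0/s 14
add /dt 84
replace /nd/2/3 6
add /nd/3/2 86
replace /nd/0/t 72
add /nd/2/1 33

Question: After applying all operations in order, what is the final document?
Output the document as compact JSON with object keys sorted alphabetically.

After op 1 (add /nd/2/1 91): {"bn":[{"f":31,"p":44,"v":98},[6,6,71,81]],"nd":[{"s":74,"t":62},[5,8,94,35,57],[73,91,67,59],[43,74,83]]}
After op 2 (replace /nd/2/1 17): {"bn":[{"f":31,"p":44,"v":98},[6,6,71,81]],"nd":[{"s":74,"t":62},[5,8,94,35,57],[73,17,67,59],[43,74,83]]}
After op 3 (add /bn/0/nji 81): {"bn":[{"f":31,"nji":81,"p":44,"v":98},[6,6,71,81]],"nd":[{"s":74,"t":62},[5,8,94,35,57],[73,17,67,59],[43,74,83]]}
After op 4 (add /nd/0/s 14): {"bn":[{"f":31,"nji":81,"p":44,"v":98},[6,6,71,81]],"nd":[{"s":14,"t":62},[5,8,94,35,57],[73,17,67,59],[43,74,83]]}
After op 5 (add /dt 84): {"bn":[{"f":31,"nji":81,"p":44,"v":98},[6,6,71,81]],"dt":84,"nd":[{"s":14,"t":62},[5,8,94,35,57],[73,17,67,59],[43,74,83]]}
After op 6 (replace /nd/2/3 6): {"bn":[{"f":31,"nji":81,"p":44,"v":98},[6,6,71,81]],"dt":84,"nd":[{"s":14,"t":62},[5,8,94,35,57],[73,17,67,6],[43,74,83]]}
After op 7 (add /nd/3/2 86): {"bn":[{"f":31,"nji":81,"p":44,"v":98},[6,6,71,81]],"dt":84,"nd":[{"s":14,"t":62},[5,8,94,35,57],[73,17,67,6],[43,74,86,83]]}
After op 8 (replace /nd/0/t 72): {"bn":[{"f":31,"nji":81,"p":44,"v":98},[6,6,71,81]],"dt":84,"nd":[{"s":14,"t":72},[5,8,94,35,57],[73,17,67,6],[43,74,86,83]]}
After op 9 (add /nd/2/1 33): {"bn":[{"f":31,"nji":81,"p":44,"v":98},[6,6,71,81]],"dt":84,"nd":[{"s":14,"t":72},[5,8,94,35,57],[73,33,17,67,6],[43,74,86,83]]}

Answer: {"bn":[{"f":31,"nji":81,"p":44,"v":98},[6,6,71,81]],"dt":84,"nd":[{"s":14,"t":72},[5,8,94,35,57],[73,33,17,67,6],[43,74,86,83]]}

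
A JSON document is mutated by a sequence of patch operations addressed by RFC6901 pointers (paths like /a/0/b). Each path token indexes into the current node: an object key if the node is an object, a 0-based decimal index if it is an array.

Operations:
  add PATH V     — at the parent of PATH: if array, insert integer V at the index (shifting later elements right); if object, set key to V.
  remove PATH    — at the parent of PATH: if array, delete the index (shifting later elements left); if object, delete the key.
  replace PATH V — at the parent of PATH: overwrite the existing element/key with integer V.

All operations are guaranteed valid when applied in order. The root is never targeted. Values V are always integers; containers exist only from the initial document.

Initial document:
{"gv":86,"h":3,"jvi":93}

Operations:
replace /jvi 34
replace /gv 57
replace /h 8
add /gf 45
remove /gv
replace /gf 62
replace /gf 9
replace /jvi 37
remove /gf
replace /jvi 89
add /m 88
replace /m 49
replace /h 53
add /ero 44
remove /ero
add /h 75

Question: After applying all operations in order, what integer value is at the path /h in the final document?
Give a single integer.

Answer: 75

Derivation:
After op 1 (replace /jvi 34): {"gv":86,"h":3,"jvi":34}
After op 2 (replace /gv 57): {"gv":57,"h":3,"jvi":34}
After op 3 (replace /h 8): {"gv":57,"h":8,"jvi":34}
After op 4 (add /gf 45): {"gf":45,"gv":57,"h":8,"jvi":34}
After op 5 (remove /gv): {"gf":45,"h":8,"jvi":34}
After op 6 (replace /gf 62): {"gf":62,"h":8,"jvi":34}
After op 7 (replace /gf 9): {"gf":9,"h":8,"jvi":34}
After op 8 (replace /jvi 37): {"gf":9,"h":8,"jvi":37}
After op 9 (remove /gf): {"h":8,"jvi":37}
After op 10 (replace /jvi 89): {"h":8,"jvi":89}
After op 11 (add /m 88): {"h":8,"jvi":89,"m":88}
After op 12 (replace /m 49): {"h":8,"jvi":89,"m":49}
After op 13 (replace /h 53): {"h":53,"jvi":89,"m":49}
After op 14 (add /ero 44): {"ero":44,"h":53,"jvi":89,"m":49}
After op 15 (remove /ero): {"h":53,"jvi":89,"m":49}
After op 16 (add /h 75): {"h":75,"jvi":89,"m":49}
Value at /h: 75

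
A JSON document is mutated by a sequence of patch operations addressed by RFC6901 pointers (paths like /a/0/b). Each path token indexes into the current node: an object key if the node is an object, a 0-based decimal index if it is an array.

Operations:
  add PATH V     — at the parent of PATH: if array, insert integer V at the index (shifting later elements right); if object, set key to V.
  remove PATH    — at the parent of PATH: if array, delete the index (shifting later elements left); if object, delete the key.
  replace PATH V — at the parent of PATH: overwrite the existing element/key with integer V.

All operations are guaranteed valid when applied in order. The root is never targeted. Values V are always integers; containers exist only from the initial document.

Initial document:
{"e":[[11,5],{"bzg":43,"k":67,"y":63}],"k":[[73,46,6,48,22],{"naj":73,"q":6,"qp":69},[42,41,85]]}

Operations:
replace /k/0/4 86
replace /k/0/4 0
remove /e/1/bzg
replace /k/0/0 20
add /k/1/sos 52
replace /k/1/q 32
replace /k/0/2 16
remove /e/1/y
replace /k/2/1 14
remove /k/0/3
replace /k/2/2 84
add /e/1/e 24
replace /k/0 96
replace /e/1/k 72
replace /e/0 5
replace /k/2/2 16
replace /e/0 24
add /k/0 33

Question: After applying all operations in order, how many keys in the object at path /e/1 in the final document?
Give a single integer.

Answer: 2

Derivation:
After op 1 (replace /k/0/4 86): {"e":[[11,5],{"bzg":43,"k":67,"y":63}],"k":[[73,46,6,48,86],{"naj":73,"q":6,"qp":69},[42,41,85]]}
After op 2 (replace /k/0/4 0): {"e":[[11,5],{"bzg":43,"k":67,"y":63}],"k":[[73,46,6,48,0],{"naj":73,"q":6,"qp":69},[42,41,85]]}
After op 3 (remove /e/1/bzg): {"e":[[11,5],{"k":67,"y":63}],"k":[[73,46,6,48,0],{"naj":73,"q":6,"qp":69},[42,41,85]]}
After op 4 (replace /k/0/0 20): {"e":[[11,5],{"k":67,"y":63}],"k":[[20,46,6,48,0],{"naj":73,"q":6,"qp":69},[42,41,85]]}
After op 5 (add /k/1/sos 52): {"e":[[11,5],{"k":67,"y":63}],"k":[[20,46,6,48,0],{"naj":73,"q":6,"qp":69,"sos":52},[42,41,85]]}
After op 6 (replace /k/1/q 32): {"e":[[11,5],{"k":67,"y":63}],"k":[[20,46,6,48,0],{"naj":73,"q":32,"qp":69,"sos":52},[42,41,85]]}
After op 7 (replace /k/0/2 16): {"e":[[11,5],{"k":67,"y":63}],"k":[[20,46,16,48,0],{"naj":73,"q":32,"qp":69,"sos":52},[42,41,85]]}
After op 8 (remove /e/1/y): {"e":[[11,5],{"k":67}],"k":[[20,46,16,48,0],{"naj":73,"q":32,"qp":69,"sos":52},[42,41,85]]}
After op 9 (replace /k/2/1 14): {"e":[[11,5],{"k":67}],"k":[[20,46,16,48,0],{"naj":73,"q":32,"qp":69,"sos":52},[42,14,85]]}
After op 10 (remove /k/0/3): {"e":[[11,5],{"k":67}],"k":[[20,46,16,0],{"naj":73,"q":32,"qp":69,"sos":52},[42,14,85]]}
After op 11 (replace /k/2/2 84): {"e":[[11,5],{"k":67}],"k":[[20,46,16,0],{"naj":73,"q":32,"qp":69,"sos":52},[42,14,84]]}
After op 12 (add /e/1/e 24): {"e":[[11,5],{"e":24,"k":67}],"k":[[20,46,16,0],{"naj":73,"q":32,"qp":69,"sos":52},[42,14,84]]}
After op 13 (replace /k/0 96): {"e":[[11,5],{"e":24,"k":67}],"k":[96,{"naj":73,"q":32,"qp":69,"sos":52},[42,14,84]]}
After op 14 (replace /e/1/k 72): {"e":[[11,5],{"e":24,"k":72}],"k":[96,{"naj":73,"q":32,"qp":69,"sos":52},[42,14,84]]}
After op 15 (replace /e/0 5): {"e":[5,{"e":24,"k":72}],"k":[96,{"naj":73,"q":32,"qp":69,"sos":52},[42,14,84]]}
After op 16 (replace /k/2/2 16): {"e":[5,{"e":24,"k":72}],"k":[96,{"naj":73,"q":32,"qp":69,"sos":52},[42,14,16]]}
After op 17 (replace /e/0 24): {"e":[24,{"e":24,"k":72}],"k":[96,{"naj":73,"q":32,"qp":69,"sos":52},[42,14,16]]}
After op 18 (add /k/0 33): {"e":[24,{"e":24,"k":72}],"k":[33,96,{"naj":73,"q":32,"qp":69,"sos":52},[42,14,16]]}
Size at path /e/1: 2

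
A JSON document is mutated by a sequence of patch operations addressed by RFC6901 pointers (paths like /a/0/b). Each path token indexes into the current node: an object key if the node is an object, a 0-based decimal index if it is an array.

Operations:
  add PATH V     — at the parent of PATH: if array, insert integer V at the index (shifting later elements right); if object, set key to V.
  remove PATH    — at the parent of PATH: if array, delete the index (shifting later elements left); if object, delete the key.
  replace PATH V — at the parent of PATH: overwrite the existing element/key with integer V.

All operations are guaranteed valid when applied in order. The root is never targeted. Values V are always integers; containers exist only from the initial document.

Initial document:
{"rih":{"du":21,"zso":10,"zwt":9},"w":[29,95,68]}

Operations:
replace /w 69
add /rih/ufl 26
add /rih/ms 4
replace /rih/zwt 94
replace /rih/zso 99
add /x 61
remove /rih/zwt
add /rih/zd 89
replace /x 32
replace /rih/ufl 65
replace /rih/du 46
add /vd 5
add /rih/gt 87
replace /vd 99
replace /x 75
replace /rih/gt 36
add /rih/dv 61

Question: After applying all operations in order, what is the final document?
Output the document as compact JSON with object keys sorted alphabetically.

Answer: {"rih":{"du":46,"dv":61,"gt":36,"ms":4,"ufl":65,"zd":89,"zso":99},"vd":99,"w":69,"x":75}

Derivation:
After op 1 (replace /w 69): {"rih":{"du":21,"zso":10,"zwt":9},"w":69}
After op 2 (add /rih/ufl 26): {"rih":{"du":21,"ufl":26,"zso":10,"zwt":9},"w":69}
After op 3 (add /rih/ms 4): {"rih":{"du":21,"ms":4,"ufl":26,"zso":10,"zwt":9},"w":69}
After op 4 (replace /rih/zwt 94): {"rih":{"du":21,"ms":4,"ufl":26,"zso":10,"zwt":94},"w":69}
After op 5 (replace /rih/zso 99): {"rih":{"du":21,"ms":4,"ufl":26,"zso":99,"zwt":94},"w":69}
After op 6 (add /x 61): {"rih":{"du":21,"ms":4,"ufl":26,"zso":99,"zwt":94},"w":69,"x":61}
After op 7 (remove /rih/zwt): {"rih":{"du":21,"ms":4,"ufl":26,"zso":99},"w":69,"x":61}
After op 8 (add /rih/zd 89): {"rih":{"du":21,"ms":4,"ufl":26,"zd":89,"zso":99},"w":69,"x":61}
After op 9 (replace /x 32): {"rih":{"du":21,"ms":4,"ufl":26,"zd":89,"zso":99},"w":69,"x":32}
After op 10 (replace /rih/ufl 65): {"rih":{"du":21,"ms":4,"ufl":65,"zd":89,"zso":99},"w":69,"x":32}
After op 11 (replace /rih/du 46): {"rih":{"du":46,"ms":4,"ufl":65,"zd":89,"zso":99},"w":69,"x":32}
After op 12 (add /vd 5): {"rih":{"du":46,"ms":4,"ufl":65,"zd":89,"zso":99},"vd":5,"w":69,"x":32}
After op 13 (add /rih/gt 87): {"rih":{"du":46,"gt":87,"ms":4,"ufl":65,"zd":89,"zso":99},"vd":5,"w":69,"x":32}
After op 14 (replace /vd 99): {"rih":{"du":46,"gt":87,"ms":4,"ufl":65,"zd":89,"zso":99},"vd":99,"w":69,"x":32}
After op 15 (replace /x 75): {"rih":{"du":46,"gt":87,"ms":4,"ufl":65,"zd":89,"zso":99},"vd":99,"w":69,"x":75}
After op 16 (replace /rih/gt 36): {"rih":{"du":46,"gt":36,"ms":4,"ufl":65,"zd":89,"zso":99},"vd":99,"w":69,"x":75}
After op 17 (add /rih/dv 61): {"rih":{"du":46,"dv":61,"gt":36,"ms":4,"ufl":65,"zd":89,"zso":99},"vd":99,"w":69,"x":75}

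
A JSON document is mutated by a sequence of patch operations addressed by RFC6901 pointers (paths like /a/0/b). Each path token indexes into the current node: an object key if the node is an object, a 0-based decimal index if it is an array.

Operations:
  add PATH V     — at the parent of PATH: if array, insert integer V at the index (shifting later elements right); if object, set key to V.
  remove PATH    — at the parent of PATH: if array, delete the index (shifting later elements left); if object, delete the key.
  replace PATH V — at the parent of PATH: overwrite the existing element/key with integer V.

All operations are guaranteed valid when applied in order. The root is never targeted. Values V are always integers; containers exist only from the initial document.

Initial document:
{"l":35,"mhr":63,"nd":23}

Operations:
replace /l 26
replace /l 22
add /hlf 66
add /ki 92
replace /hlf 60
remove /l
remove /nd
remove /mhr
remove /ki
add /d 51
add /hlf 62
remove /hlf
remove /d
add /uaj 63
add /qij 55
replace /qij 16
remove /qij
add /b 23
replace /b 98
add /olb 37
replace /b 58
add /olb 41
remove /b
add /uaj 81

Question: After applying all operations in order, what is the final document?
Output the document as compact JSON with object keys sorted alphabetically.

Answer: {"olb":41,"uaj":81}

Derivation:
After op 1 (replace /l 26): {"l":26,"mhr":63,"nd":23}
After op 2 (replace /l 22): {"l":22,"mhr":63,"nd":23}
After op 3 (add /hlf 66): {"hlf":66,"l":22,"mhr":63,"nd":23}
After op 4 (add /ki 92): {"hlf":66,"ki":92,"l":22,"mhr":63,"nd":23}
After op 5 (replace /hlf 60): {"hlf":60,"ki":92,"l":22,"mhr":63,"nd":23}
After op 6 (remove /l): {"hlf":60,"ki":92,"mhr":63,"nd":23}
After op 7 (remove /nd): {"hlf":60,"ki":92,"mhr":63}
After op 8 (remove /mhr): {"hlf":60,"ki":92}
After op 9 (remove /ki): {"hlf":60}
After op 10 (add /d 51): {"d":51,"hlf":60}
After op 11 (add /hlf 62): {"d":51,"hlf":62}
After op 12 (remove /hlf): {"d":51}
After op 13 (remove /d): {}
After op 14 (add /uaj 63): {"uaj":63}
After op 15 (add /qij 55): {"qij":55,"uaj":63}
After op 16 (replace /qij 16): {"qij":16,"uaj":63}
After op 17 (remove /qij): {"uaj":63}
After op 18 (add /b 23): {"b":23,"uaj":63}
After op 19 (replace /b 98): {"b":98,"uaj":63}
After op 20 (add /olb 37): {"b":98,"olb":37,"uaj":63}
After op 21 (replace /b 58): {"b":58,"olb":37,"uaj":63}
After op 22 (add /olb 41): {"b":58,"olb":41,"uaj":63}
After op 23 (remove /b): {"olb":41,"uaj":63}
After op 24 (add /uaj 81): {"olb":41,"uaj":81}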